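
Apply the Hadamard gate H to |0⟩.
1/√2|0⟩ + 1/√2|1⟩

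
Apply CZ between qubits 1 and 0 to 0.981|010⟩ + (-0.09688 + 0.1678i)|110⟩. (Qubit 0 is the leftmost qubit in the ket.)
0.981|010⟩ + (0.09688 - 0.1678i)|110⟩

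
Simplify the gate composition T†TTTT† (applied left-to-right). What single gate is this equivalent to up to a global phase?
T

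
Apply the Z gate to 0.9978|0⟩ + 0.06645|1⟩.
0.9978|0⟩ - 0.06645|1⟩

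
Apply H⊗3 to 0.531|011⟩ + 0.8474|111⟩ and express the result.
0.4873|000⟩ - 0.4873|001⟩ - 0.4873|010⟩ + 0.4873|011⟩ - 0.1119|100⟩ + 0.1119|101⟩ + 0.1119|110⟩ - 0.1119|111⟩

H⊗3 gives amp(|y⟩) = (1/2√2) Σ_x (−1)^(x·y) amp(|x⟩), where x·y is the number of positions in which both x and y have a 1.
|000⟩: (0.531 + 0.8474)/(2√2) = 0.4873
|001⟩: (-0.531 - 0.8474)/(2√2) = -0.4873
|010⟩: (-0.531 - 0.8474)/(2√2) = -0.4873
|011⟩: (0.531 + 0.8474)/(2√2) = 0.4873
|100⟩: (0.531 - 0.8474)/(2√2) = -0.1119
|101⟩: (-0.531 + 0.8474)/(2√2) = 0.1119
|110⟩: (-0.531 + 0.8474)/(2√2) = 0.1119
|111⟩: (0.531 - 0.8474)/(2√2) = -0.1119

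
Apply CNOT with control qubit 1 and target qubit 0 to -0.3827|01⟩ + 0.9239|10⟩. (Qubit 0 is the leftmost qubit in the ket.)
0.9239|10⟩ - 0.3827|11⟩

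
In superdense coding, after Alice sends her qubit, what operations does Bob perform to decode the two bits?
CNOT (Alice's qubit controls Bob's), then H on Alice's qubit, then measure both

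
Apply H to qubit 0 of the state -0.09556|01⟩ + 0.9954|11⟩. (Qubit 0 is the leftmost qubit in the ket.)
0.6363|01⟩ - 0.7714|11⟩

H on qubit 0 mixes each pair of kets that differ only in qubit 0: amplitudes (a, b) of (|…0…⟩, |…1…⟩) become ((a + b)/√2, (a − b)/√2). Kets absent from the input have amplitude 0.
(|01⟩, |11⟩): (a, b) = (-0.09556, 0.9954) → (0.6363, -0.7714)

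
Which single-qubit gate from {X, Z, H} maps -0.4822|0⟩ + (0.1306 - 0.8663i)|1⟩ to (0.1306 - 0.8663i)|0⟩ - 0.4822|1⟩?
X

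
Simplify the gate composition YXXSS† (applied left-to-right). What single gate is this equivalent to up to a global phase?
Y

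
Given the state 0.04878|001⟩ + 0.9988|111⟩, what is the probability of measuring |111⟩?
0.9976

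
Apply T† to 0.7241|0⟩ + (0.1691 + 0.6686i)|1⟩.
0.7241|0⟩ + (0.5923 + 0.3532i)|1⟩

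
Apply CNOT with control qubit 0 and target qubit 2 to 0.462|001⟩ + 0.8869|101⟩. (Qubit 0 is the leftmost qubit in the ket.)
0.462|001⟩ + 0.8869|100⟩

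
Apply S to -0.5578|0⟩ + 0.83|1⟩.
-0.5578|0⟩ + 0.83i|1⟩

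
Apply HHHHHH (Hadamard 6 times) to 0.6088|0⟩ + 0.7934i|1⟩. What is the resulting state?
0.6088|0⟩ + 0.7934i|1⟩

H² = I, so an even number of Hadamards cancels: H^6 = I and the state is unchanged.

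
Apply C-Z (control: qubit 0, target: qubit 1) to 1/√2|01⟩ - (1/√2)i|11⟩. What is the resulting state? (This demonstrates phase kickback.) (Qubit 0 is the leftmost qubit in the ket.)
1/√2|01⟩ + (1/√2)i|11⟩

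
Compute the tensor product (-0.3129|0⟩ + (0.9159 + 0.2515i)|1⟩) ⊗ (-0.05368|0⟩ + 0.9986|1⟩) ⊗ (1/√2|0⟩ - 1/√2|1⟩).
0.01188|000⟩ - 0.01188|001⟩ - 0.2209|010⟩ + 0.2209|011⟩ + (-0.03477 - 0.009546i)|100⟩ + (0.03477 + 0.009546i)|101⟩ + (0.6467 + 0.1776i)|110⟩ + (-0.6467 - 0.1776i)|111⟩

amp(|b₁b₂…⟩) = product of the factor amplitudes for bits b₁, b₂, …; only kets whose every factor amplitude is nonzero survive.
|000⟩: (-0.3129)(-0.05368)(1/√2) = 0.01188
|001⟩: (-0.3129)(-0.05368)(-1/√2) = -0.01188
|010⟩: (-0.3129)(0.9986)(1/√2) = -0.2209
|011⟩: (-0.3129)(0.9986)(-1/√2) = 0.2209
|100⟩: (0.9159 + 0.2515i)(-0.05368)(1/√2) = (-0.03477 - 0.009546i)
|101⟩: (0.9159 + 0.2515i)(-0.05368)(-1/√2) = (0.03477 + 0.009546i)
|110⟩: (0.9159 + 0.2515i)(0.9986)(1/√2) = (0.6467 + 0.1776i)
|111⟩: (0.9159 + 0.2515i)(0.9986)(-1/√2) = (-0.6467 - 0.1776i)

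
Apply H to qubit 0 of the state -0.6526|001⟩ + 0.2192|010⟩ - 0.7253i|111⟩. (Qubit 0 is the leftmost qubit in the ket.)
-0.4615|001⟩ + 0.155|010⟩ - 0.5129i|011⟩ - 0.4615|101⟩ + 0.155|110⟩ + 0.5129i|111⟩

H on qubit 0 mixes each pair of kets that differ only in qubit 0: amplitudes (a, b) of (|…0…⟩, |…1…⟩) become ((a + b)/√2, (a − b)/√2). Kets absent from the input have amplitude 0.
(|001⟩, |101⟩): (a, b) = (-0.6526, 0) → (-0.4615, -0.4615)
(|010⟩, |110⟩): (a, b) = (0.2192, 0) → (0.155, 0.155)
(|011⟩, |111⟩): (a, b) = (0, -0.7253i) → (-0.5129i, 0.5129i)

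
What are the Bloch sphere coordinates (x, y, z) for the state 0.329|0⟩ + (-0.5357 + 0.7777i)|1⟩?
(-0.3525, 0.5117, -0.7836)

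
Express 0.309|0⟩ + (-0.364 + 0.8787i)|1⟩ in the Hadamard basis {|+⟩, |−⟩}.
(-0.03889 + 0.6213i)|+⟩ + (0.4759 - 0.6213i)|−⟩

With |ψ⟩ = α|0⟩ + β|1⟩, the Hadamard-basis coefficients are ⟨+|ψ⟩ = (α + β)/√2 and ⟨−|ψ⟩ = (α − β)/√2.
Here α = 0.309, β = (-0.364 + 0.8787i): (α + β)/√2 = (-0.03889 + 0.6213i), (α − β)/√2 = (0.4759 - 0.6213i).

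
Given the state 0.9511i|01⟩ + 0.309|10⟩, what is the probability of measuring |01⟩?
0.9046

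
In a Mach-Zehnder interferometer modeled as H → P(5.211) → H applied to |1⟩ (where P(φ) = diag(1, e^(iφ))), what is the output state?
(0.2609 + 0.4391i)|0⟩ + (0.7391 - 0.4391i)|1⟩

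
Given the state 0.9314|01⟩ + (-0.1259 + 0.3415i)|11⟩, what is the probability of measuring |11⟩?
0.1325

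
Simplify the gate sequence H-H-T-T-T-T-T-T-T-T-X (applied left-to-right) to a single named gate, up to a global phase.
X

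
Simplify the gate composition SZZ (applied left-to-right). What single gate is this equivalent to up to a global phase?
S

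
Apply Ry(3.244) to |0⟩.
-0.05118|0⟩ + 0.9987|1⟩

Ry(3.244) = [[cos(θ/2), −sin(θ/2)], [sin(θ/2), cos(θ/2)]]; θ = 3.244, cos(θ/2) ≈ -0.0511813, sin(θ/2) ≈ 0.998689.
With a = amp(|0⟩) = 1 and b = amp(|1⟩) = 0:
new amp(|0⟩) = (-0.0511813)·a + (-0.998689)·b = -0.05118
new amp(|1⟩) = (0.998689)·a + (-0.0511813)·b = 0.9987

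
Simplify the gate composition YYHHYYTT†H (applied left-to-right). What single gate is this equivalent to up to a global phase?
H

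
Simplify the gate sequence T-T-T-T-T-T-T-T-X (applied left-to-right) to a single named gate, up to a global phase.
X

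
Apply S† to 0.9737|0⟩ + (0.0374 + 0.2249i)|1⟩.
0.9737|0⟩ + (0.2249 - 0.0374i)|1⟩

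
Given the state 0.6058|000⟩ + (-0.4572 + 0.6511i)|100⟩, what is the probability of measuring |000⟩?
0.367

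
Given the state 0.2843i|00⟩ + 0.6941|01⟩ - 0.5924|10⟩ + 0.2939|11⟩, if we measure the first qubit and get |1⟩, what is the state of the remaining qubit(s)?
-0.8958|0⟩ + 0.4444|1⟩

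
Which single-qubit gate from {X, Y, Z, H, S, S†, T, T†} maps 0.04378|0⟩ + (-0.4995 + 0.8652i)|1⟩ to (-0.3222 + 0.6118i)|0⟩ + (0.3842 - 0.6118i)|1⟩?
H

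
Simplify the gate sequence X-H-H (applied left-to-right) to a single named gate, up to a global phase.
X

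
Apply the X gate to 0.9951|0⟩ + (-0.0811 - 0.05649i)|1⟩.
(-0.0811 - 0.05649i)|0⟩ + 0.9951|1⟩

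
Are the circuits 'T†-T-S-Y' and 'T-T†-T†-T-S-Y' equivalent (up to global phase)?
Yes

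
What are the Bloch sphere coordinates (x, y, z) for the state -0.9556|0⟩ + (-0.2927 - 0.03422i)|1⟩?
(0.5594, 0.0654, 0.8263)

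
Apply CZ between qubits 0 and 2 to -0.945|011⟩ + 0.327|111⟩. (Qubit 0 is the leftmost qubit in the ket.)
-0.945|011⟩ - 0.327|111⟩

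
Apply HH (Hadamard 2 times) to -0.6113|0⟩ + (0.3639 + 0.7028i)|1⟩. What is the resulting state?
-0.6113|0⟩ + (0.3639 + 0.7028i)|1⟩

H² = I, so an even number of Hadamards cancels: H^2 = I and the state is unchanged.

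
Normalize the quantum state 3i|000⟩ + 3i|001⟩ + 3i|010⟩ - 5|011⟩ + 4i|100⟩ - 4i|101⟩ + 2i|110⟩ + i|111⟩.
0.318i|000⟩ + 0.318i|001⟩ + 0.318i|010⟩ - 0.53|011⟩ + 0.424i|100⟩ - 0.424i|101⟩ + 0.212i|110⟩ + 0.106i|111⟩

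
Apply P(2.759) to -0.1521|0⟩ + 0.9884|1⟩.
-0.1521|0⟩ + (-0.9169 + 0.369i)|1⟩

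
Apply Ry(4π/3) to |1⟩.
-0.866|0⟩ - 1/2|1⟩

Ry(4π/3) = [[cos(θ/2), −sin(θ/2)], [sin(θ/2), cos(θ/2)]]; θ = 4π/3, cos(θ/2) ≈ -0.5, sin(θ/2) ≈ 0.866025.
With a = amp(|0⟩) = 0 and b = amp(|1⟩) = 1:
new amp(|0⟩) = (-0.5)·a + (-0.866025)·b = -0.866
new amp(|1⟩) = (0.866025)·a + (-0.5)·b = -1/2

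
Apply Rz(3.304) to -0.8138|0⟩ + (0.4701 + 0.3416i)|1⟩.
(0.06601 + 0.8111i)|0⟩ + (-0.3786 + 0.4408i)|1⟩

Rz(3.304) = [[e^(−iθ/2), 0], [0, e^(iθ/2)]] with e^(±iθ/2) = cos(θ/2) ± i·sin(θ/2); θ = 3.304, cos(θ/2) ≈ -0.0811145, sin(θ/2) ≈ 0.996705.
With a = amp(|0⟩) = -0.8138 and b = amp(|1⟩) = (0.4701 + 0.3416i):
new amp(|0⟩) = (-0.0811145 - 0.996705i)·a = (0.06601 + 0.8111i)
new amp(|1⟩) = (-0.0811145 + 0.996705i)·b = (-0.3786 + 0.4408i)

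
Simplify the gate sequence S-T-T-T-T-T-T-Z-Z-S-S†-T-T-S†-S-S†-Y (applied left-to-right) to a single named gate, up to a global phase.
Y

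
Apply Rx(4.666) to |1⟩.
-0.7233i|0⟩ - 0.6905|1⟩

Rx(4.666) = [[cos(θ/2), −i·sin(θ/2)], [−i·sin(θ/2), cos(θ/2)]]; θ = 4.666, cos(θ/2) ≈ -0.690517, sin(θ/2) ≈ 0.723316.
With a = amp(|0⟩) = 0 and b = amp(|1⟩) = 1:
new amp(|0⟩) = (-0.690517)·a + (-0.723316i)·b = -0.7233i
new amp(|1⟩) = (-0.723316i)·a + (-0.690517)·b = -0.6905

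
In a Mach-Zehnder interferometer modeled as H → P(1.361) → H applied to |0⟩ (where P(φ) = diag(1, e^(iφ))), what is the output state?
(0.6041 + 0.489i)|0⟩ + (0.3959 - 0.489i)|1⟩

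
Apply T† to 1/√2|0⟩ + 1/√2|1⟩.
1/√2|0⟩ + (1/2 - (1/2)i)|1⟩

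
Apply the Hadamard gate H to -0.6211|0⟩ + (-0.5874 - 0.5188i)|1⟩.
(-0.8545 - 0.3668i)|0⟩ + (-0.02383 + 0.3668i)|1⟩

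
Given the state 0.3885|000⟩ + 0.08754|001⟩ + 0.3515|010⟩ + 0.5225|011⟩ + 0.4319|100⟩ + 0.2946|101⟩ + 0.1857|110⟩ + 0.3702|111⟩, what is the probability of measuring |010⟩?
0.1236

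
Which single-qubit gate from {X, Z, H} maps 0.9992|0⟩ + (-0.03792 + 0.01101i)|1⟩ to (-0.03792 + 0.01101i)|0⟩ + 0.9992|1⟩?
X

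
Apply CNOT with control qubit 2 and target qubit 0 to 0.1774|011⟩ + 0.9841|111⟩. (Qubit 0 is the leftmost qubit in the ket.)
0.9841|011⟩ + 0.1774|111⟩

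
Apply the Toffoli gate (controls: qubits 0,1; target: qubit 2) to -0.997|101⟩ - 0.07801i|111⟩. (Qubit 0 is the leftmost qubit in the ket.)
-0.997|101⟩ - 0.07801i|110⟩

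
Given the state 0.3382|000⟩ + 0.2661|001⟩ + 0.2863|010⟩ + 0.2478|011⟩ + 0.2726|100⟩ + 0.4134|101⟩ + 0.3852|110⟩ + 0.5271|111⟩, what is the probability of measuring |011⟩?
0.0614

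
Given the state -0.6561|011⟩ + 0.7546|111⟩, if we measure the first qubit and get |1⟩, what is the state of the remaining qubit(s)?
|11⟩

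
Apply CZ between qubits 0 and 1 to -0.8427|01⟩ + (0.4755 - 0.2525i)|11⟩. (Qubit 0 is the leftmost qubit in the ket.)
-0.8427|01⟩ + (-0.4755 + 0.2525i)|11⟩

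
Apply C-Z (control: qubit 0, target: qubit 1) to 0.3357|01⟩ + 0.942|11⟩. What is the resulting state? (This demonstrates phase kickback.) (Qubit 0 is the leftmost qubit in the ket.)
0.3357|01⟩ - 0.942|11⟩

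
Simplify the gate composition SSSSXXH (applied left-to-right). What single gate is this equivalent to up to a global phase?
H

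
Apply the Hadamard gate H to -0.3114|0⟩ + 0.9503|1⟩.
0.4518|0⟩ - 0.8922|1⟩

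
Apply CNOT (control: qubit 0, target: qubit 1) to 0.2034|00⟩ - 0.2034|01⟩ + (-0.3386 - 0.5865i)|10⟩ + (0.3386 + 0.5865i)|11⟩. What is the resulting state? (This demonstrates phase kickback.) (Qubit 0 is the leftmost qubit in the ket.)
0.2034|00⟩ - 0.2034|01⟩ + (0.3386 + 0.5865i)|10⟩ + (-0.3386 - 0.5865i)|11⟩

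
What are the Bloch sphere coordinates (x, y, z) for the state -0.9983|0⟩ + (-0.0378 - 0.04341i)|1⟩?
(0.07547, 0.08667, 0.9933)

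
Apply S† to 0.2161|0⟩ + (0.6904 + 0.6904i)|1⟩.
0.2161|0⟩ + (0.6904 - 0.6904i)|1⟩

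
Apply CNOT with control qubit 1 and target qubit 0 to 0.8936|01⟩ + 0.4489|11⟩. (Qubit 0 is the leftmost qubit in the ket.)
0.4489|01⟩ + 0.8936|11⟩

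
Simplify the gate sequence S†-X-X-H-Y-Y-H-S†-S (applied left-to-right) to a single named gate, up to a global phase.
S†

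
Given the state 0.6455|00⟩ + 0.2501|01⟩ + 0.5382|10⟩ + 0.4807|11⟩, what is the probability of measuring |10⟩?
0.2897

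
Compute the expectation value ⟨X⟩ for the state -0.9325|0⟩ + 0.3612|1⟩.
-0.6736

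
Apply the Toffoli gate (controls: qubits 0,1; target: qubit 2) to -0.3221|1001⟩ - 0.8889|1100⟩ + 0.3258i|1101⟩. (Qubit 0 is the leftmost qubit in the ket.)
-0.3221|1001⟩ - 0.8889|1110⟩ + 0.3258i|1111⟩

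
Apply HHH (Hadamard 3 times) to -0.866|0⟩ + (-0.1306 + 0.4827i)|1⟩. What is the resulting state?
(-0.7047 + 0.3413i)|0⟩ + (-0.52 - 0.3413i)|1⟩

H² = I, so H^3 = H: a single Hadamard. With (a, b) = (-0.866, (-0.1306 + 0.4827i)), H gives ((a + b)/√2, (a − b)/√2) = ((-0.7047 + 0.3413i), (-0.52 - 0.3413i)).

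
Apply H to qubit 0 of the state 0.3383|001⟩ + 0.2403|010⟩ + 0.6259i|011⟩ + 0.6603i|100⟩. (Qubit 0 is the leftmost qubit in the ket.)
0.4669i|000⟩ + 0.2392|001⟩ + 0.1699|010⟩ + 0.4426i|011⟩ - 0.4669i|100⟩ + 0.2392|101⟩ + 0.1699|110⟩ + 0.4426i|111⟩

H on qubit 0 mixes each pair of kets that differ only in qubit 0: amplitudes (a, b) of (|…0…⟩, |…1…⟩) become ((a + b)/√2, (a − b)/√2). Kets absent from the input have amplitude 0.
(|000⟩, |100⟩): (a, b) = (0, 0.6603i) → (0.4669i, -0.4669i)
(|001⟩, |101⟩): (a, b) = (0.3383, 0) → (0.2392, 0.2392)
(|010⟩, |110⟩): (a, b) = (0.2403, 0) → (0.1699, 0.1699)
(|011⟩, |111⟩): (a, b) = (0.6259i, 0) → (0.4426i, 0.4426i)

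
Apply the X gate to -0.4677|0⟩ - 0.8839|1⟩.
-0.8839|0⟩ - 0.4677|1⟩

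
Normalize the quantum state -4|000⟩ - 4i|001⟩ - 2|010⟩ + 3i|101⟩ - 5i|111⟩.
-0.4781|000⟩ - 0.4781i|001⟩ - 0.239|010⟩ + 0.3586i|101⟩ - 0.5976i|111⟩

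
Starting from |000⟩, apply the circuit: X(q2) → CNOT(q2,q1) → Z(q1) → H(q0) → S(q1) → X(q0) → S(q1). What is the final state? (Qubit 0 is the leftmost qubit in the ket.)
1/√2|011⟩ + 1/√2|111⟩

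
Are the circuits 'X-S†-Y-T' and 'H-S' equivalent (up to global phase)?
No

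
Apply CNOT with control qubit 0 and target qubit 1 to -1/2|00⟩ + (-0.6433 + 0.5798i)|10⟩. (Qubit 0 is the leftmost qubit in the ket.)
-1/2|00⟩ + (-0.6433 + 0.5798i)|11⟩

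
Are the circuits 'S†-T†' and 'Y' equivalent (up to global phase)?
No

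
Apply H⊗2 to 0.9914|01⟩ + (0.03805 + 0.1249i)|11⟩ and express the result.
(0.5147 + 0.06245i)|00⟩ + (-0.5147 - 0.06245i)|01⟩ + (0.4767 - 0.06245i)|10⟩ + (-0.4767 + 0.06245i)|11⟩

H⊗2 gives amp(|y⟩) = (1/2) Σ_x (−1)^(x·y) amp(|x⟩), where x·y is the number of positions in which both x and y have a 1.
|00⟩: (0.9914 + (0.03805 + 0.1249i))/2 = (0.5147 + 0.06245i)
|01⟩: (-0.9914 - (0.03805 + 0.1249i))/2 = (-0.5147 - 0.06245i)
|10⟩: (0.9914 - (0.03805 + 0.1249i))/2 = (0.4767 - 0.06245i)
|11⟩: (-0.9914 + (0.03805 + 0.1249i))/2 = (-0.4767 + 0.06245i)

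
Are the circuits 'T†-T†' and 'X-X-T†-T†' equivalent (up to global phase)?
Yes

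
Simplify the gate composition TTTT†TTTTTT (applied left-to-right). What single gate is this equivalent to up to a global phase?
I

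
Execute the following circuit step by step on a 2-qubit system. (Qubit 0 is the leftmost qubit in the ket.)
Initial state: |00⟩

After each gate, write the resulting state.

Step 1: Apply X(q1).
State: |01⟩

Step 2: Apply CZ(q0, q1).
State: |01⟩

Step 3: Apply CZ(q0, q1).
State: |01⟩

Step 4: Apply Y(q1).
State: -i|00⟩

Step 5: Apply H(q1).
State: -(1/√2)i|00⟩ - (1/√2)i|01⟩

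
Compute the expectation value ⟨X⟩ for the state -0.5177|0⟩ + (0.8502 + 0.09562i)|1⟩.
-0.8803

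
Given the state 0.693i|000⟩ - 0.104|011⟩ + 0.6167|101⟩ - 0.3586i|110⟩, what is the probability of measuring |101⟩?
0.3803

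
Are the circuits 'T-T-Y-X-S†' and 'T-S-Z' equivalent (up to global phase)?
No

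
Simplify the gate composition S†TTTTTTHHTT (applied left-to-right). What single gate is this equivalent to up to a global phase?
S†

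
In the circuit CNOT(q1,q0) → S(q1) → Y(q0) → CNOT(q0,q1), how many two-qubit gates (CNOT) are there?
2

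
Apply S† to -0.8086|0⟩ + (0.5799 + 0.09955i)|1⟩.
-0.8086|0⟩ + (0.09955 - 0.5799i)|1⟩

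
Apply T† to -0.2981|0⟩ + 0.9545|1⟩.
-0.2981|0⟩ + (0.6749 - 0.6749i)|1⟩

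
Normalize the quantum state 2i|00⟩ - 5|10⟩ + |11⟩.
0.3651i|00⟩ - 0.9129|10⟩ + 0.1826|11⟩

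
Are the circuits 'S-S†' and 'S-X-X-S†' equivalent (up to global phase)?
Yes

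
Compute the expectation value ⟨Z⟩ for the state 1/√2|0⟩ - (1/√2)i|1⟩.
0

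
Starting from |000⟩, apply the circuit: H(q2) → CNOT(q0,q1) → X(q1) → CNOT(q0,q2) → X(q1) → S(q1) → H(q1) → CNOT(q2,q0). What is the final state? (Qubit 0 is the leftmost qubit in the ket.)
1/2|000⟩ + 1/2|010⟩ + 1/2|101⟩ + 1/2|111⟩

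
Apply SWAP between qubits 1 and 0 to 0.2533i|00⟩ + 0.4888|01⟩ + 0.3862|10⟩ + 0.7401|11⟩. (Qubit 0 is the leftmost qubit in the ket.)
0.2533i|00⟩ + 0.3862|01⟩ + 0.4888|10⟩ + 0.7401|11⟩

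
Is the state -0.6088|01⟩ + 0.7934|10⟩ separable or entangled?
Entangled

Writing the state as a|00⟩ + b|01⟩ + c|10⟩ + d|11⟩, it is a product state iff ad − bc = 0.
Here (a, b, c, d) = (0, -0.6088, 0.7934, 0): ad − bc = (0)(0) − (-0.6088)(0.7934) = 0.483 ≠ 0, so the state is entangled.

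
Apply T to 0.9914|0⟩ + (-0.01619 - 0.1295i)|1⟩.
0.9914|0⟩ + (0.08012 - 0.103i)|1⟩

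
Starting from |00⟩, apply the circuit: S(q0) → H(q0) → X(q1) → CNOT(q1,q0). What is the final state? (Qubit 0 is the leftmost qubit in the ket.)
1/√2|01⟩ + 1/√2|11⟩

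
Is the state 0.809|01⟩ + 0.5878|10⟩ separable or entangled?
Entangled

Writing the state as a|00⟩ + b|01⟩ + c|10⟩ + d|11⟩, it is a product state iff ad − bc = 0.
Here (a, b, c, d) = (0, 0.809, 0.5878, 0): ad − bc = (0)(0) − (0.809)(0.5878) = -0.4755 ≠ 0, so the state is entangled.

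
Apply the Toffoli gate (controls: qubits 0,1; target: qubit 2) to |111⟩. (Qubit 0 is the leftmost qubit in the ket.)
|110⟩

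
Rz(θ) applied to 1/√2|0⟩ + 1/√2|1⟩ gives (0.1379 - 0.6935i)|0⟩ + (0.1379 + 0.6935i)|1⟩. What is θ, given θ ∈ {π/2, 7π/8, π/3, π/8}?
7π/8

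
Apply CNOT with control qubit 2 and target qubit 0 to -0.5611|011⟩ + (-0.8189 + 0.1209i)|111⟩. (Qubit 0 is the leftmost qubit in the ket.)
(-0.8189 + 0.1209i)|011⟩ - 0.5611|111⟩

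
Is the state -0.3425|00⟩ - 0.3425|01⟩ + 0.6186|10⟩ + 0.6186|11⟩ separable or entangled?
Separable

Writing the state as a|00⟩ + b|01⟩ + c|10⟩ + d|11⟩, it is a product state iff ad − bc = 0.
Here (a, b, c, d) = (-0.3425, -0.3425, 0.6186, 0.6186): ad − bc = (-0.3425)(0.6186) − (-0.3425)(0.6186) = 0, so the state is separable.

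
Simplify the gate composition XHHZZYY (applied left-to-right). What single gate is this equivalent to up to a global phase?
X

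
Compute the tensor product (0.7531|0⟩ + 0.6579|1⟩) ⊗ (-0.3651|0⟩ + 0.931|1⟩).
-0.275|00⟩ + 0.7011|01⟩ - 0.2402|10⟩ + 0.6125|11⟩

amp(|b₁b₂…⟩) = product of the factor amplitudes for bits b₁, b₂, …; only kets whose every factor amplitude is nonzero survive.
|00⟩: (0.7531)(-0.3651) = -0.275
|01⟩: (0.7531)(0.931) = 0.7011
|10⟩: (0.6579)(-0.3651) = -0.2402
|11⟩: (0.6579)(0.931) = 0.6125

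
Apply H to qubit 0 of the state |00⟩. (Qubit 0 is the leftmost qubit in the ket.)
1/√2|00⟩ + 1/√2|10⟩

H on qubit 0 mixes each pair of kets that differ only in qubit 0: amplitudes (a, b) of (|…0…⟩, |…1…⟩) become ((a + b)/√2, (a − b)/√2). Kets absent from the input have amplitude 0.
(|00⟩, |10⟩): (a, b) = (1, 0) → (1/√2, 1/√2)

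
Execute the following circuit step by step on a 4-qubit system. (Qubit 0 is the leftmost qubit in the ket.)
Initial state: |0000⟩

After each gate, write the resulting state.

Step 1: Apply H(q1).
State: 1/√2|0000⟩ + 1/√2|0100⟩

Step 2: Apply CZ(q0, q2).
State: 1/√2|0000⟩ + 1/√2|0100⟩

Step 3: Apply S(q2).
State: 1/√2|0000⟩ + 1/√2|0100⟩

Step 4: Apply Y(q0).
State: (1/√2)i|1000⟩ + (1/√2)i|1100⟩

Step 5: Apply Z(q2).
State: (1/√2)i|1000⟩ + (1/√2)i|1100⟩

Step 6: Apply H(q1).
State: i|1000⟩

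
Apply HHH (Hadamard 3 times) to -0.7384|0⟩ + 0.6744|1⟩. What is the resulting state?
-0.04525|0⟩ - 0.999|1⟩

H² = I, so H^3 = H: a single Hadamard. With (a, b) = (-0.7384, 0.6744), H gives ((a + b)/√2, (a − b)/√2) = (-0.04525, -0.999).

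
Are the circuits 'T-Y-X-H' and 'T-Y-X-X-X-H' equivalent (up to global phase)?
Yes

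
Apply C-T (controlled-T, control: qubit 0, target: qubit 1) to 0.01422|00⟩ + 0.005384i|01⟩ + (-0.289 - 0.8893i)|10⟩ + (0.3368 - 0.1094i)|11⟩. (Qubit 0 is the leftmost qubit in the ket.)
0.01422|00⟩ + 0.005384i|01⟩ + (-0.289 - 0.8893i)|10⟩ + (0.3155 + 0.1608i)|11⟩

C-T leaves the control-|0⟩ kets |00⟩, |01⟩ unchanged and applies T to qubit 1 on the control-|1⟩ pair (|10⟩, |11⟩).
T = [[1, 0], [0, (1/√2 + (1/√2)i)]].
With a = amp(|10⟩) = (-0.289 - 0.8893i) and b = amp(|11⟩) = (0.3368 - 0.1094i):
new amp(|10⟩) = (1)·a = (-0.289 - 0.8893i)
new amp(|11⟩) = (1/√2 + (1/√2)i)·b = (0.3155 + 0.1608i)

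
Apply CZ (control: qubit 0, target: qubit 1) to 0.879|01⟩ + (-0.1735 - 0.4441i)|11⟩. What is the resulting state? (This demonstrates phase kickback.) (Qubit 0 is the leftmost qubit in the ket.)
0.879|01⟩ + (0.1735 + 0.4441i)|11⟩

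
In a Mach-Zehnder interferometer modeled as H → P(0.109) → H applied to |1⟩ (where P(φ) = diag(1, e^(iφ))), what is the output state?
(0.002967 - 0.05439i)|0⟩ + (0.997 + 0.05439i)|1⟩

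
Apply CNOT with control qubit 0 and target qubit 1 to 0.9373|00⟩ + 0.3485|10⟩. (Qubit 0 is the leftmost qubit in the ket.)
0.9373|00⟩ + 0.3485|11⟩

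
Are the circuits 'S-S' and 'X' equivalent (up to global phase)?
No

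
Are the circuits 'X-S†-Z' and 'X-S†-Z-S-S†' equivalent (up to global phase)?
Yes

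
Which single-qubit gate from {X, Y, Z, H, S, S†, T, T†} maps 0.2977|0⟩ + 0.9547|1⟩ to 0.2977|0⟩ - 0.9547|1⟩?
Z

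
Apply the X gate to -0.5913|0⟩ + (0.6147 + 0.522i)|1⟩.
(0.6147 + 0.522i)|0⟩ - 0.5913|1⟩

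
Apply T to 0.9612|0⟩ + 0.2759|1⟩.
0.9612|0⟩ + (0.1951 + 0.1951i)|1⟩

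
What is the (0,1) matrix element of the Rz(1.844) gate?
0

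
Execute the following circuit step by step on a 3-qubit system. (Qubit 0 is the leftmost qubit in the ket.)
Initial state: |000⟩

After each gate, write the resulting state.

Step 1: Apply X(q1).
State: |010⟩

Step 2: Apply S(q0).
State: |010⟩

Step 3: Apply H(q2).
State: 1/√2|010⟩ + 1/√2|011⟩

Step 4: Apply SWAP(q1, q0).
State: 1/√2|100⟩ + 1/√2|101⟩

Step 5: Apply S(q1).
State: 1/√2|100⟩ + 1/√2|101⟩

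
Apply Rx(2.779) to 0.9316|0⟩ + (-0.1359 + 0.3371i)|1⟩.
(0.4995 + 0.1337i)|0⟩ + (-0.0245 - 0.8556i)|1⟩

Rx(2.779) = [[cos(θ/2), −i·sin(θ/2)], [−i·sin(θ/2), cos(θ/2)]]; θ = 2.779, cos(θ/2) ≈ 0.180305, sin(θ/2) ≈ 0.983611.
With a = amp(|0⟩) = 0.9316 and b = amp(|1⟩) = (-0.1359 + 0.3371i):
new amp(|0⟩) = (0.180305)·a + (-0.983611i)·b = (0.4995 + 0.1337i)
new amp(|1⟩) = (-0.983611i)·a + (0.180305)·b = (-0.0245 - 0.8556i)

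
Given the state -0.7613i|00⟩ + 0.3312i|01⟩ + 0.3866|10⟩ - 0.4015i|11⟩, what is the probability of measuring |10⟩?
0.1495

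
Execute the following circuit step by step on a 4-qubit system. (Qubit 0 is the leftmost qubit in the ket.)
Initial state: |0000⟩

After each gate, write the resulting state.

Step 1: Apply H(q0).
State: 1/√2|0000⟩ + 1/√2|1000⟩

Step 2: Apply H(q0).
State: |0000⟩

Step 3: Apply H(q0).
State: 1/√2|0000⟩ + 1/√2|1000⟩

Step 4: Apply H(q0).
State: |0000⟩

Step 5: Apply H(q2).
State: 1/√2|0000⟩ + 1/√2|0010⟩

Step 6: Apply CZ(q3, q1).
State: 1/√2|0000⟩ + 1/√2|0010⟩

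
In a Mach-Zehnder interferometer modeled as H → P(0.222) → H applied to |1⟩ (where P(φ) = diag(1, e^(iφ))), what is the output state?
(0.01227 - 0.1101i)|0⟩ + (0.9877 + 0.1101i)|1⟩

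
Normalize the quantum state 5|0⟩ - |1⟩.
0.9806|0⟩ - 0.1961|1⟩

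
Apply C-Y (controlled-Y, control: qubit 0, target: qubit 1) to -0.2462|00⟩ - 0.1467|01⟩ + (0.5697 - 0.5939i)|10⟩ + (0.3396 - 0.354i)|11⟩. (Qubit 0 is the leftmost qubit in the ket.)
-0.2462|00⟩ - 0.1467|01⟩ + (-0.354 - 0.3396i)|10⟩ + (0.5939 + 0.5697i)|11⟩

C-Y leaves the control-|0⟩ kets |00⟩, |01⟩ unchanged and applies Y to qubit 1 on the control-|1⟩ pair (|10⟩, |11⟩).
Y = [[0, -i], [i, 0]].
With a = amp(|10⟩) = (0.5697 - 0.5939i) and b = amp(|11⟩) = (0.3396 - 0.354i):
new amp(|10⟩) = (-i)·b = (-0.354 - 0.3396i)
new amp(|11⟩) = (i)·a = (0.5939 + 0.5697i)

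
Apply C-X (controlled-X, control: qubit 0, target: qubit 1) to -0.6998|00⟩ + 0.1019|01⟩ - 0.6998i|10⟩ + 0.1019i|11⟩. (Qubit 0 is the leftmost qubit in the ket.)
-0.6998|00⟩ + 0.1019|01⟩ + 0.1019i|10⟩ - 0.6998i|11⟩

C-X leaves the control-|0⟩ kets |00⟩, |01⟩ unchanged and applies X to qubit 1 on the control-|1⟩ pair (|10⟩, |11⟩).
X = [[0, 1], [1, 0]].
With a = amp(|10⟩) = -0.6998i and b = amp(|11⟩) = 0.1019i:
new amp(|10⟩) = (1)·b = 0.1019i
new amp(|11⟩) = (1)·a = -0.6998i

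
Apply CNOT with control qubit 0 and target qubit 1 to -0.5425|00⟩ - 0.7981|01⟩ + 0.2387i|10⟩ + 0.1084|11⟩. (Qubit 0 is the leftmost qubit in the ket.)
-0.5425|00⟩ - 0.7981|01⟩ + 0.1084|10⟩ + 0.2387i|11⟩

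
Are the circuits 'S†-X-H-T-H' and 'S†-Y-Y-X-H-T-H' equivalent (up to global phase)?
Yes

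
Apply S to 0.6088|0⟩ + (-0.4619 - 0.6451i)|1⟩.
0.6088|0⟩ + (0.6451 - 0.4619i)|1⟩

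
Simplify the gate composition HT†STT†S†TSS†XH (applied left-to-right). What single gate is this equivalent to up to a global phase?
Z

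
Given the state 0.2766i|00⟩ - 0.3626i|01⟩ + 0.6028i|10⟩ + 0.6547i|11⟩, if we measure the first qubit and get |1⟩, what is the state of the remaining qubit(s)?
0.6773i|0⟩ + 0.7357i|1⟩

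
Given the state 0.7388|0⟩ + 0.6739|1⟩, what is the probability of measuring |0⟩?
0.5458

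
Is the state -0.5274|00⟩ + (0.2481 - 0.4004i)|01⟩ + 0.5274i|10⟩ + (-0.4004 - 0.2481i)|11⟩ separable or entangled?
Separable

Writing the state as a|00⟩ + b|01⟩ + c|10⟩ + d|11⟩, it is a product state iff ad − bc = 0.
Here (a, b, c, d) = (-0.5274, (0.2481 - 0.4004i), 0.5274i, (-0.4004 - 0.2481i)): ad − bc = (-0.5274)(-0.4004 - 0.2481i) − (0.2481 - 0.4004i)(0.5274i) = 0, so the state is separable.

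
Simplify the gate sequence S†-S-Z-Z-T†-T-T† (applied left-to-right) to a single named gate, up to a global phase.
T†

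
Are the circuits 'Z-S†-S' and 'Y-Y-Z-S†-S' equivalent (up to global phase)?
Yes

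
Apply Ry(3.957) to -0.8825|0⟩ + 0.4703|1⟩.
-0.08184|0⟩ - 0.9966|1⟩

Ry(3.957) = [[cos(θ/2), −sin(θ/2)], [sin(θ/2), cos(θ/2)]]; θ = 3.957, cos(θ/2) ≈ -0.396502, sin(θ/2) ≈ 0.918034.
With a = amp(|0⟩) = -0.8825 and b = amp(|1⟩) = 0.4703:
new amp(|0⟩) = (-0.396502)·a + (-0.918034)·b = -0.08184
new amp(|1⟩) = (0.918034)·a + (-0.396502)·b = -0.9966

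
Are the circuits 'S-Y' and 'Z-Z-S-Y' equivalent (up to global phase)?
Yes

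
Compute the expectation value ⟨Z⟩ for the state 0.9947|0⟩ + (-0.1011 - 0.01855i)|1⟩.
0.9789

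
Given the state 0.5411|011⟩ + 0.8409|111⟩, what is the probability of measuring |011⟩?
0.2928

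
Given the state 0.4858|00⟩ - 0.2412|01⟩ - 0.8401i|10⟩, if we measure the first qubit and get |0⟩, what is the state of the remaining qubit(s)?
0.8957|0⟩ - 0.4447|1⟩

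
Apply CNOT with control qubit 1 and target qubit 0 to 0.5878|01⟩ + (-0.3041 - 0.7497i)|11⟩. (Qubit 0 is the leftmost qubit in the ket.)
(-0.3041 - 0.7497i)|01⟩ + 0.5878|11⟩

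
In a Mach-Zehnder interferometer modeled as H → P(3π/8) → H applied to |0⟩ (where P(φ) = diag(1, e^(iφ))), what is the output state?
(0.6913 + 0.4619i)|0⟩ + (0.3087 - 0.4619i)|1⟩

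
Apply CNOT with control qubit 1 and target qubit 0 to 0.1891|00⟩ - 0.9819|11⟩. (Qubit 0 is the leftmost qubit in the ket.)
0.1891|00⟩ - 0.9819|01⟩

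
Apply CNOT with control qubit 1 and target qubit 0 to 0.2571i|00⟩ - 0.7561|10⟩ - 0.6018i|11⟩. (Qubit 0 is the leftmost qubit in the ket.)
0.2571i|00⟩ - 0.6018i|01⟩ - 0.7561|10⟩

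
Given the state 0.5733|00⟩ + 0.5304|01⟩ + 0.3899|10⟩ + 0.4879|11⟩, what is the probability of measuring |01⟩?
0.2813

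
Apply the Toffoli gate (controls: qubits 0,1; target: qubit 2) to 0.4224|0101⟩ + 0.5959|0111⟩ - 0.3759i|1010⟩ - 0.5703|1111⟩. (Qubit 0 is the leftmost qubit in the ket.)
0.4224|0101⟩ + 0.5959|0111⟩ - 0.3759i|1010⟩ - 0.5703|1101⟩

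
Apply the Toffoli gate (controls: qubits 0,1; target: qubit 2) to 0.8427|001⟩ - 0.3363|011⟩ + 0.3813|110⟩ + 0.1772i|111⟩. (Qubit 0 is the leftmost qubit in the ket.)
0.8427|001⟩ - 0.3363|011⟩ + 0.1772i|110⟩ + 0.3813|111⟩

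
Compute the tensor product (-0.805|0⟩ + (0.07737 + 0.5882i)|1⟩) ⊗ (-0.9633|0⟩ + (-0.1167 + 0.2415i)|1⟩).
0.7755|00⟩ + (0.09394 - 0.1944i)|01⟩ + (-0.07453 - 0.5666i)|10⟩ + (-0.1511 - 0.04996i)|11⟩

amp(|b₁b₂…⟩) = product of the factor amplitudes for bits b₁, b₂, …; only kets whose every factor amplitude is nonzero survive.
|00⟩: (-0.805)(-0.9633) = 0.7755
|01⟩: (-0.805)(-0.1167 + 0.2415i) = (0.09394 - 0.1944i)
|10⟩: (0.07737 + 0.5882i)(-0.9633) = (-0.07453 - 0.5666i)
|11⟩: (0.07737 + 0.5882i)(-0.1167 + 0.2415i) = (-0.1511 - 0.04996i)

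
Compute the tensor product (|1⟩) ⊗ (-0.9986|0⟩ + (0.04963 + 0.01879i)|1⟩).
-0.9986|10⟩ + (0.04963 + 0.01879i)|11⟩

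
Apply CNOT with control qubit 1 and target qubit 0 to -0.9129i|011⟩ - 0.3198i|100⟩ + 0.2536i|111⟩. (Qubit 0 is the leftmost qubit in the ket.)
0.2536i|011⟩ - 0.3198i|100⟩ - 0.9129i|111⟩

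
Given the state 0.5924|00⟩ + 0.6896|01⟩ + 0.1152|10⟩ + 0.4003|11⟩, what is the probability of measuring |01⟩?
0.4755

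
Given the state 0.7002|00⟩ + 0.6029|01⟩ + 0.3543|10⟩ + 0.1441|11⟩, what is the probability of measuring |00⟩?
0.4903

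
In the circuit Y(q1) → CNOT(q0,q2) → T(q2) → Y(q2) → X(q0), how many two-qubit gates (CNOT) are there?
1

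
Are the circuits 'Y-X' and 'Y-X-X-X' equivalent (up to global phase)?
Yes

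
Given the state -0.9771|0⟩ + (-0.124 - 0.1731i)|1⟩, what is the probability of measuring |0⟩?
0.9547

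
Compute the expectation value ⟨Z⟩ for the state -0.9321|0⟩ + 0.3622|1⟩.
0.7376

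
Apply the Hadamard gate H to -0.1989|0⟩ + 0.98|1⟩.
0.5523|0⟩ - 0.8336|1⟩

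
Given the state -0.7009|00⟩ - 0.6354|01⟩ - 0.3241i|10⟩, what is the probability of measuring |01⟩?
0.4037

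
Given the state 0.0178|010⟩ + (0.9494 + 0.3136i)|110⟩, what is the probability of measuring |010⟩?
0.0003168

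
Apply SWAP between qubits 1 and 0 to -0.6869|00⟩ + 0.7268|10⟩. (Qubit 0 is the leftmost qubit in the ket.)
-0.6869|00⟩ + 0.7268|01⟩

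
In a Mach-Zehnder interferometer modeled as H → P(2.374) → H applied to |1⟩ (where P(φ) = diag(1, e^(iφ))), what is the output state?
(0.8598 - 0.3472i)|0⟩ + (0.1402 + 0.3472i)|1⟩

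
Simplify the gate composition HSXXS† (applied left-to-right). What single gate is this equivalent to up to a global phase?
H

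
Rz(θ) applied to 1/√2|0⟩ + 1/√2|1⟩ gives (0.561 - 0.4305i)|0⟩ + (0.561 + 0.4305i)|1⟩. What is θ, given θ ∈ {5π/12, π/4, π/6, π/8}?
5π/12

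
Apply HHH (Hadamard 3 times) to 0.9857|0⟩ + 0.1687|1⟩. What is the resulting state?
0.8163|0⟩ + 0.5777|1⟩

H² = I, so H^3 = H: a single Hadamard. With (a, b) = (0.9857, 0.1687), H gives ((a + b)/√2, (a − b)/√2) = (0.8163, 0.5777).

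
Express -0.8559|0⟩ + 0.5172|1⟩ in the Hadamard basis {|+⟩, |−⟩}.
-0.2395|+⟩ - 0.9709|−⟩

With |ψ⟩ = α|0⟩ + β|1⟩, the Hadamard-basis coefficients are ⟨+|ψ⟩ = (α + β)/√2 and ⟨−|ψ⟩ = (α − β)/√2.
Here α = -0.8559, β = 0.5172: (α + β)/√2 = -0.2395, (α − β)/√2 = -0.9709.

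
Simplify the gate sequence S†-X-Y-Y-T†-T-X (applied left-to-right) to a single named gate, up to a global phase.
S†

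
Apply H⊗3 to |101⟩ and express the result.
1/√8|000⟩ - 1/√8|001⟩ + 1/√8|010⟩ - 1/√8|011⟩ - 1/√8|100⟩ + 1/√8|101⟩ - 1/√8|110⟩ + 1/√8|111⟩

H⊗3 gives amp(|y⟩) = (1/2√2) Σ_x (−1)^(x·y) amp(|x⟩), where x·y is the number of positions in which both x and y have a 1.
|000⟩: (1)/(2√2) = 1/√8
|001⟩: (-1)/(2√2) = -1/√8
|010⟩: (1)/(2√2) = 1/√8
|011⟩: (-1)/(2√2) = -1/√8
|100⟩: (-1)/(2√2) = -1/√8
|101⟩: (1)/(2√2) = 1/√8
|110⟩: (-1)/(2√2) = -1/√8
|111⟩: (1)/(2√2) = 1/√8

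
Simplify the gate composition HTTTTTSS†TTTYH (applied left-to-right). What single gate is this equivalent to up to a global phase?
Y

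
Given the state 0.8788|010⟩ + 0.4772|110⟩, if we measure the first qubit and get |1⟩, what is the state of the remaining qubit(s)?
|10⟩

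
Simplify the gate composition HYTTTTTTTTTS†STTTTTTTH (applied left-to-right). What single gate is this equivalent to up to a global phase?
Y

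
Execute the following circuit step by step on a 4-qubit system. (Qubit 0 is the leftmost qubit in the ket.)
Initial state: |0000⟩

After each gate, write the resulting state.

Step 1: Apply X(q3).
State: |0001⟩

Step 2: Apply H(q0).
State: 1/√2|0001⟩ + 1/√2|1001⟩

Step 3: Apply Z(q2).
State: 1/√2|0001⟩ + 1/√2|1001⟩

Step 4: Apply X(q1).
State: 1/√2|0101⟩ + 1/√2|1101⟩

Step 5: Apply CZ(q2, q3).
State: 1/√2|0101⟩ + 1/√2|1101⟩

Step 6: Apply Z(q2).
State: 1/√2|0101⟩ + 1/√2|1101⟩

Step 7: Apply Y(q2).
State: (1/√2)i|0111⟩ + (1/√2)i|1111⟩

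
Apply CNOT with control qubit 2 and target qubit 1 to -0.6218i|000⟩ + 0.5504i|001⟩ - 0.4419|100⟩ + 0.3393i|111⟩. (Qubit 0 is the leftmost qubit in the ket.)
-0.6218i|000⟩ + 0.5504i|011⟩ - 0.4419|100⟩ + 0.3393i|101⟩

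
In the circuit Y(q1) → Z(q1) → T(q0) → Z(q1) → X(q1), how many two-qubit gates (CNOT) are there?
0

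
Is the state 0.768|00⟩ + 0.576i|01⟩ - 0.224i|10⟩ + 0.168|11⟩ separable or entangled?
Separable

Writing the state as a|00⟩ + b|01⟩ + c|10⟩ + d|11⟩, it is a product state iff ad − bc = 0.
Here (a, b, c, d) = (0.768, 0.576i, -0.224i, 0.168): ad − bc = (0.768)(0.168) − (0.576i)(-0.224i) = 0, so the state is separable.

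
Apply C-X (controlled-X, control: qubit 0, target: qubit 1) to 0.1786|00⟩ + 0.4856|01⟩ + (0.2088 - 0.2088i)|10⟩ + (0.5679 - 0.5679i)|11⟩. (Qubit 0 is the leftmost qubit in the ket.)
0.1786|00⟩ + 0.4856|01⟩ + (0.5679 - 0.5679i)|10⟩ + (0.2088 - 0.2088i)|11⟩

C-X leaves the control-|0⟩ kets |00⟩, |01⟩ unchanged and applies X to qubit 1 on the control-|1⟩ pair (|10⟩, |11⟩).
X = [[0, 1], [1, 0]].
With a = amp(|10⟩) = (0.2088 - 0.2088i) and b = amp(|11⟩) = (0.5679 - 0.5679i):
new amp(|10⟩) = (1)·b = (0.5679 - 0.5679i)
new amp(|11⟩) = (1)·a = (0.2088 - 0.2088i)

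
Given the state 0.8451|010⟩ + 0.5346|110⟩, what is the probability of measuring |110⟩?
0.2858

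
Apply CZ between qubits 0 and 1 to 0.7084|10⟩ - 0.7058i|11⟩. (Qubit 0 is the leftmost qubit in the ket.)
0.7084|10⟩ + 0.7058i|11⟩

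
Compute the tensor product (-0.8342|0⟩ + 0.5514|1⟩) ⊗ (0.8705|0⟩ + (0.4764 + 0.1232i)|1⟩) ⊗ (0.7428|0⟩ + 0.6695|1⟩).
-0.5394|000⟩ - 0.4862|001⟩ + (-0.2952 - 0.07634i)|010⟩ + (-0.2661 - 0.06881i)|011⟩ + 0.3565|100⟩ + 0.3214|101⟩ + (0.1951 + 0.05046i)|110⟩ + (0.1759 + 0.04548i)|111⟩

amp(|b₁b₂…⟩) = product of the factor amplitudes for bits b₁, b₂, …; only kets whose every factor amplitude is nonzero survive.
|000⟩: (-0.8342)(0.8705)(0.7428) = -0.5394
|001⟩: (-0.8342)(0.8705)(0.6695) = -0.4862
|010⟩: (-0.8342)(0.4764 + 0.1232i)(0.7428) = (-0.2952 - 0.07634i)
|011⟩: (-0.8342)(0.4764 + 0.1232i)(0.6695) = (-0.2661 - 0.06881i)
|100⟩: (0.5514)(0.8705)(0.7428) = 0.3565
|101⟩: (0.5514)(0.8705)(0.6695) = 0.3214
|110⟩: (0.5514)(0.4764 + 0.1232i)(0.7428) = (0.1951 + 0.05046i)
|111⟩: (0.5514)(0.4764 + 0.1232i)(0.6695) = (0.1759 + 0.04548i)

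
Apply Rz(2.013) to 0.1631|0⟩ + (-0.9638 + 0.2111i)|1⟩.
(0.08723 - 0.1378i)|0⟩ + (-0.6938 - 0.7015i)|1⟩

Rz(2.013) = [[e^(−iθ/2), 0], [0, e^(iθ/2)]] with e^(±iθ/2) = cos(θ/2) ± i·sin(θ/2); θ = 2.013, cos(θ/2) ≈ 0.534821, sin(θ/2) ≈ 0.844965.
With a = amp(|0⟩) = 0.1631 and b = amp(|1⟩) = (-0.9638 + 0.2111i):
new amp(|0⟩) = (0.534821 - 0.844965i)·a = (0.08723 - 0.1378i)
new amp(|1⟩) = (0.534821 + 0.844965i)·b = (-0.6938 - 0.7015i)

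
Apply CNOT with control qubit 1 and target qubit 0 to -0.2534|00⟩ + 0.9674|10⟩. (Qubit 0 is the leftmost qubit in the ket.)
-0.2534|00⟩ + 0.9674|10⟩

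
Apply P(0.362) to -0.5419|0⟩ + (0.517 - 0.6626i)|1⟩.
-0.5419|0⟩ + (0.7182 - 0.4366i)|1⟩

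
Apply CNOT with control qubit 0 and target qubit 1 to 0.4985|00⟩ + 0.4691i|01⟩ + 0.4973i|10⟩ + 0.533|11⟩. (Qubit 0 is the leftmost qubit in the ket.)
0.4985|00⟩ + 0.4691i|01⟩ + 0.533|10⟩ + 0.4973i|11⟩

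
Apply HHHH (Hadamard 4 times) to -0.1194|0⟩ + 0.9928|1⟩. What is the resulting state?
-0.1194|0⟩ + 0.9928|1⟩

H² = I, so an even number of Hadamards cancels: H^4 = I and the state is unchanged.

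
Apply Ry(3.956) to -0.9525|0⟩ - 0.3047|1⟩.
0.657|0⟩ - 0.7539|1⟩

Ry(3.956) = [[cos(θ/2), −sin(θ/2)], [sin(θ/2), cos(θ/2)]]; θ = 3.956, cos(θ/2) ≈ -0.396043, sin(θ/2) ≈ 0.918232.
With a = amp(|0⟩) = -0.9525 and b = amp(|1⟩) = -0.3047:
new amp(|0⟩) = (-0.396043)·a + (-0.918232)·b = 0.657
new amp(|1⟩) = (0.918232)·a + (-0.396043)·b = -0.7539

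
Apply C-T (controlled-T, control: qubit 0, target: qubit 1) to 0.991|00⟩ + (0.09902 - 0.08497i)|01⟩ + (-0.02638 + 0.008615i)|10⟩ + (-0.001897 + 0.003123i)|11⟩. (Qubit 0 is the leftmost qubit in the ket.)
0.991|00⟩ + (0.09902 - 0.08497i)|01⟩ + (-0.02638 + 0.008615i)|10⟩ + (-0.00355 + 0.0008669i)|11⟩

C-T leaves the control-|0⟩ kets |00⟩, |01⟩ unchanged and applies T to qubit 1 on the control-|1⟩ pair (|10⟩, |11⟩).
T = [[1, 0], [0, (1/√2 + (1/√2)i)]].
With a = amp(|10⟩) = (-0.02638 + 0.008615i) and b = amp(|11⟩) = (-0.001897 + 0.003123i):
new amp(|10⟩) = (1)·a = (-0.02638 + 0.008615i)
new amp(|11⟩) = (1/√2 + (1/√2)i)·b = (-0.00355 + 0.0008669i)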